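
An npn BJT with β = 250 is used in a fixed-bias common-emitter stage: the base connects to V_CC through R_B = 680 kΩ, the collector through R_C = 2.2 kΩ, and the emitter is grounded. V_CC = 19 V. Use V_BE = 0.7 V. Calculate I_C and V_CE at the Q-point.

I_C ≈ 6.7 mA, V_CE ≈ 4.2 V

Base loop: V_CC = I_B·R_B + V_BE, so I_B = (19 − 0.7)/680 kΩ = 0.0269 mA.
In the active region I_C = β·I_B = 250 × 0.0269 = 6.73 mA.
Collector loop: V_CE = V_CC − I_C·R_C = 19 − 6.73×2.2 = 4.2 V.
Since V_CE = 4.2 V > V_CE(sat) ≈ 0.2 V, the transistor is in the active region as assumed.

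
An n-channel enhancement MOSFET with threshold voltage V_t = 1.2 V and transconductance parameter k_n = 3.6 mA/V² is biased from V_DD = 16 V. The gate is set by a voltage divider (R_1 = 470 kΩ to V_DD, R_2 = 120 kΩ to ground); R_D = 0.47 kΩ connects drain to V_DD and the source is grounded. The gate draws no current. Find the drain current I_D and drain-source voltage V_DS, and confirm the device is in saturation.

I_D ≈ 7.6 mA, V_DS ≈ 12 V

V_G = V_DD·R_2/(R_1+R_2) = 16×120/590 = 3.25 V. With the source grounded, V_GS = V_G = 3.25 V.
Assume saturation: I_D = (k_n/2)(V_GS − V_t)² = (3.6/2)×(3.25 − 1.2)² = 1.8×2.05² = 7.6 mA.
V_DS = V_DD − I_D·R_D = 16 − 7.6×0.47 = 12.4 V.
Saturation requires V_DS ≥ V_GS − V_t = 2.05 V; 12.4 ≥ 2.05 ✓.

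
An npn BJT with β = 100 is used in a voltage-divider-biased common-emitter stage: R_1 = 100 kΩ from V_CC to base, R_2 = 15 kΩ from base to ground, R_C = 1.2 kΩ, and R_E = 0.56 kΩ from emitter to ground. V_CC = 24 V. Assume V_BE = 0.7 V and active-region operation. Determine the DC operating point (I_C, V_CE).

I_C ≈ 3.5 mA, V_CE ≈ 18 V

Thevenize the base divider: V_Th = V_CC·R_2/(R_1+R_2) = 24×15/115 = 3.13 V, R_Th = R_1‖R_2 = 13 kΩ.
Base-emitter loop: V_Th = I_B·R_Th + V_BE + (β+1)I_B·R_E, so I_B = (3.13 − 0.7) / (13 + 101×0.56) = 0.0349 mA.
I_C = β·I_B = 100×0.0349 = 3.49 mA, and I_E = (β+1)I_B = 3.53 mA.
V_CE = V_CC − I_C·R_C − I_E·R_E = 24 − 3.49×1.2 − 3.53×0.56 = 17.8 V.
V_CE = 17.8 V > 0.2 V confirms active-region operation.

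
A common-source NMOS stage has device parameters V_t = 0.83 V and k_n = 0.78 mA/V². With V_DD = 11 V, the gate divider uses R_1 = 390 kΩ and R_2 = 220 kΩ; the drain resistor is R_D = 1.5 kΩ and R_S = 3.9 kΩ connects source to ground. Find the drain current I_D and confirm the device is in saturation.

I_D ≈ 0.51 mA

V_G = V_DD·R_2/(R_1+R_2) = 11×220/610 = 3.97 V.
Assume saturation: I_D = (k_n/2)(V_GS − V_t)² with V_GS = V_G − I_D·R_S = 3.97 − 3.9·I_D.
Substituting gives 5.93·I_D² − 10.5·I_D + 3.84 = 0, with roots I_D = 0.511 or 1.27 mA.
The root I_D = 1.27 mA gives V_GS = -0.972 V ≤ V_t, so take I_D = 0.511 mA.
Then V_GS = 1.97 V and V_DS = V_DD − I_D(R_D+R_S) = 11 − 0.511×5.4 = 8.24 V.
Saturation requires V_DS ≥ V_GS − V_t = 1.14 V; 8.24 ≥ 1.14 ✓.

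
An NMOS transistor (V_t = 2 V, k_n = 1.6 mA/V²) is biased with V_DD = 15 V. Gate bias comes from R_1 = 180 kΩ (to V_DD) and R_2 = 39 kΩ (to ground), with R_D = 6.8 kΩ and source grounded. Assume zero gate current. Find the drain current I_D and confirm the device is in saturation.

I_D ≈ 0.36 mA

V_G = V_DD·R_2/(R_1+R_2) = 15×39/219 = 2.67 V. With the source grounded, V_GS = V_G = 2.67 V.
Assume saturation: I_D = (k_n/2)(V_GS − V_t)² = (1.6/2)×(2.67 − 2)² = 0.8×0.671² = 0.36 mA.
V_DS = V_DD − I_D·R_D = 15 − 0.36×6.8 = 12.5 V.
Saturation requires V_DS ≥ V_GS − V_t = 0.671 V; 12.5 ≥ 0.671 ✓.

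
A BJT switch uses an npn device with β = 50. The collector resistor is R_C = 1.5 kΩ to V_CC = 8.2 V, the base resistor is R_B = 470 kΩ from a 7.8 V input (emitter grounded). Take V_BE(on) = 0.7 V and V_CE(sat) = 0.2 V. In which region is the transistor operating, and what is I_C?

active; I_C ≈ 0.76 mA

Assume active. Base-emitter loop: I_B = (V_BB − V_BE)/R_B = (7.8 − 0.7)/470 = 0.0151 mA.
I_C = β·I_B = 50×0.0151 = 0.755 mA.
V_CE = V_CC − I_C·R_C = 8.2 − 0.755×1.5 = 7.07 V > V_CE(sat), so the active-region assumption holds.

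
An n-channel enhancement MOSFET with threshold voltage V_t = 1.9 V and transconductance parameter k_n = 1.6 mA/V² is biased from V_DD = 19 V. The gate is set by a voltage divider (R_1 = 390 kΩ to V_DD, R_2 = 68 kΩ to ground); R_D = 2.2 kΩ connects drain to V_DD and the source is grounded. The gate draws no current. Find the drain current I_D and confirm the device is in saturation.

V_G = V_DD·R_2/(R_1+R_2) = 19×68/458 = 2.82 V. With the source grounded, V_GS = V_G = 2.82 V.
Assume saturation: I_D = (k_n/2)(V_GS − V_t)² = (1.6/2)×(2.82 − 1.9)² = 0.8×0.921² = 0.679 mA.
V_DS = V_DD − I_D·R_D = 19 − 0.679×2.2 = 17.5 V.
Saturation requires V_DS ≥ V_GS − V_t = 0.921 V; 17.5 ≥ 0.921 ✓.

I_D ≈ 0.68 mA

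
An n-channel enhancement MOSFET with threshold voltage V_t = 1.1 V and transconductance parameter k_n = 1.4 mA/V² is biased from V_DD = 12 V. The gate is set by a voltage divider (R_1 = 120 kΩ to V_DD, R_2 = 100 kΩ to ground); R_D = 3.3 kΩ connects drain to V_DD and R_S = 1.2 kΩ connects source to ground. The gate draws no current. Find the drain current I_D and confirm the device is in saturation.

V_G = V_DD·R_2/(R_1+R_2) = 12×100/220 = 5.45 V.
Assume saturation: I_D = (k_n/2)(V_GS − V_t)² with V_GS = V_G − I_D·R_S = 5.45 − 1.2·I_D.
Substituting gives 1.01·I_D² − 8.32·I_D + 13.3 = 0, with roots I_D = 2.16 or 6.09 mA.
The root I_D = 6.09 mA gives V_GS = -1.85 V ≤ V_t, so take I_D = 2.16 mA.
Then V_GS = 2.86 V and V_DS = V_DD − I_D(R_D+R_S) = 12 − 2.16×4.5 = 2.26 V.
Saturation requires V_DS ≥ V_GS − V_t = 1.76 V; 2.26 ≥ 1.76 ✓.

I_D ≈ 2.2 mA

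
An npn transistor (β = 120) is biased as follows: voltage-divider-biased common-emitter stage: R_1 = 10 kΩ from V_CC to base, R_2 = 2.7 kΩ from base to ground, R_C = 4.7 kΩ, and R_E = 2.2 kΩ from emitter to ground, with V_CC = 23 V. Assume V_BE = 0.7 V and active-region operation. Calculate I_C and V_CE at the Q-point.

I_C ≈ 1.9 mA, V_CE ≈ 10 V

Thevenize the base divider: V_Th = V_CC·R_2/(R_1+R_2) = 23×2.7/12.7 = 4.89 V, R_Th = R_1‖R_2 = 2.13 kΩ.
Base-emitter loop: V_Th = I_B·R_Th + V_BE + (β+1)I_B·R_E, so I_B = (4.89 − 0.7) / (2.13 + 121×2.2) = 0.0156 mA.
I_C = β·I_B = 120×0.0156 = 1.87 mA, and I_E = (β+1)I_B = 1.89 mA.
V_CE = V_CC − I_C·R_C − I_E·R_E = 23 − 1.87×4.7 − 1.89×2.2 = 10 V.
V_CE = 10 V > 0.2 V confirms active-region operation.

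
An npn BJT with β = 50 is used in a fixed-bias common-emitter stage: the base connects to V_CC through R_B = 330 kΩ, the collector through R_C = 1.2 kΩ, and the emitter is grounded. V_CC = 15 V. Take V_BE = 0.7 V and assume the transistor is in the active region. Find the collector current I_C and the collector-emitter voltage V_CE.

I_C ≈ 2.2 mA, V_CE ≈ 12 V

Base loop: V_CC = I_B·R_B + V_BE, so I_B = (15 − 0.7)/330 kΩ = 0.0433 mA.
In the active region I_C = β·I_B = 50 × 0.0433 = 2.17 mA.
Collector loop: V_CE = V_CC − I_C·R_C = 15 − 2.17×1.2 = 12.4 V.
Since V_CE = 12.4 V > V_CE(sat) ≈ 0.2 V, the transistor is in the active region as assumed.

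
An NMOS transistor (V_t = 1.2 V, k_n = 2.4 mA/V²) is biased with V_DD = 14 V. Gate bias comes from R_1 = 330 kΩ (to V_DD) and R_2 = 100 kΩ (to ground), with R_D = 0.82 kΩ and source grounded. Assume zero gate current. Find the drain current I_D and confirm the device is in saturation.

V_G = V_DD·R_2/(R_1+R_2) = 14×100/430 = 3.26 V. With the source grounded, V_GS = V_G = 3.26 V.
Assume saturation: I_D = (k_n/2)(V_GS − V_t)² = (2.4/2)×(3.26 − 1.2)² = 1.2×2.06² = 5.07 mA.
V_DS = V_DD − I_D·R_D = 14 − 5.07×0.82 = 9.84 V.
Saturation requires V_DS ≥ V_GS − V_t = 2.06 V; 9.84 ≥ 2.06 ✓.

I_D ≈ 5.1 mA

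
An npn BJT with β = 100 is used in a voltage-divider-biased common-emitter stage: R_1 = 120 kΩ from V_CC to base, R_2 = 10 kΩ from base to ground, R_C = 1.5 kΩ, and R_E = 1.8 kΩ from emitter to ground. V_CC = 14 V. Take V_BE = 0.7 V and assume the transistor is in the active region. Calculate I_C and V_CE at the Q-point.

Thevenize the base divider: V_Th = V_CC·R_2/(R_1+R_2) = 14×10/130 = 1.08 V, R_Th = R_1‖R_2 = 9.23 kΩ.
Base-emitter loop: V_Th = I_B·R_Th + V_BE + (β+1)I_B·R_E, so I_B = (1.08 − 0.7) / (9.23 + 101×1.8) = 0.00197 mA.
I_C = β·I_B = 100×0.00197 = 0.197 mA, and I_E = (β+1)I_B = 0.199 mA.
V_CE = V_CC − I_C·R_C − I_E·R_E = 14 − 0.197×1.5 − 0.199×1.8 = 13.3 V.
V_CE = 13.3 V > 0.2 V confirms active-region operation.

I_C ≈ 0.2 mA, V_CE ≈ 13 V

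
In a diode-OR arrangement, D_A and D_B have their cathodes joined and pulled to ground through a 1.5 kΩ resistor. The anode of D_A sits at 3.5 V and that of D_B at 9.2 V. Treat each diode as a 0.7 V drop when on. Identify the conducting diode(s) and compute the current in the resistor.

Assume both conduct. Then node N would need to be at both 3.5−0.7 = 2.8 V and 9.2−0.7 = 8.5 V, which is impossible.
Assume only D_B conducts: V_N = 9.2 − 0.7 = 8.5 V, so I_R = 8.5/1.5 = 5.67 mA.
Check D_A: its anode-to-cathode voltage is 3.5 − 8.5 = -5 V < 0.7 V, so it is off. The assumption is consistent.

Only D_B conducts; I_R ≈ 5.7 mA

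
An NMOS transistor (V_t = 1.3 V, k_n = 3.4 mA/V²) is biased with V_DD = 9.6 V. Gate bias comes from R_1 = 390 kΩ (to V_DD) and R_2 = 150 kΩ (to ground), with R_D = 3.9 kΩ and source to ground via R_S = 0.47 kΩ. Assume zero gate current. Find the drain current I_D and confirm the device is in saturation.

I_D ≈ 1.2 mA

V_G = V_DD·R_2/(R_1+R_2) = 9.6×150/540 = 2.67 V.
Assume saturation: I_D = (k_n/2)(V_GS − V_t)² with V_GS = V_G − I_D·R_S = 2.67 − 0.47·I_D.
Substituting gives 0.376·I_D² − 3.18·I_D + 3.18 = 0, with roots I_D = 1.15 or 7.32 mA.
The root I_D = 7.32 mA gives V_GS = -0.776 V ≤ V_t, so take I_D = 1.15 mA.
Then V_GS = 2.12 V and V_DS = V_DD − I_D(R_D+R_S) = 9.6 − 1.15×4.37 = 4.56 V.
Saturation requires V_DS ≥ V_GS − V_t = 0.824 V; 4.56 ≥ 0.824 ✓.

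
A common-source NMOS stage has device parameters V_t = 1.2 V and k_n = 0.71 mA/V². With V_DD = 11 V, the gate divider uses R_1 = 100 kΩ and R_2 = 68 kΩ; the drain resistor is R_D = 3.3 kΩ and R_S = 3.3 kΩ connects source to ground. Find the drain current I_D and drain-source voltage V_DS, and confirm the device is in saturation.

V_G = V_DD·R_2/(R_1+R_2) = 11×68/168 = 4.45 V.
Assume saturation: I_D = (k_n/2)(V_GS − V_t)² with V_GS = V_G − I_D·R_S = 4.45 − 3.3·I_D.
Substituting gives 3.87·I_D² − 8.62·I_D + 3.76 = 0, with roots I_D = 0.594 or 1.64 mA.
The root I_D = 1.64 mA gives V_GS = -0.947 V ≤ V_t, so take I_D = 0.594 mA.
Then V_GS = 2.49 V and V_DS = V_DD − I_D(R_D+R_S) = 11 − 0.594×6.6 = 7.08 V.
Saturation requires V_DS ≥ V_GS − V_t = 1.29 V; 7.08 ≥ 1.29 ✓.

I_D ≈ 0.59 mA, V_DS ≈ 7.1 V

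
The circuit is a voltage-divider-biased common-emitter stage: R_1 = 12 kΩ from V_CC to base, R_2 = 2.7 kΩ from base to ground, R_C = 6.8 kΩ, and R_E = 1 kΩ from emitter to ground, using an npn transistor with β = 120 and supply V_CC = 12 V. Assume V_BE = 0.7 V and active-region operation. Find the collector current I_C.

Thevenize the base divider: V_Th = V_CC·R_2/(R_1+R_2) = 12×2.7/14.7 = 2.2 V, R_Th = R_1‖R_2 = 2.2 kΩ.
Base-emitter loop: V_Th = I_B·R_Th + V_BE + (β+1)I_B·R_E, so I_B = (2.2 − 0.7) / (2.2 + 121×1) = 0.0122 mA.
I_C = β·I_B = 120×0.0122 = 1.46 mA, and I_E = (β+1)I_B = 1.48 mA.
V_CE = V_CC − I_C·R_C − I_E·R_E = 12 − 1.46×6.8 − 1.48×1 = 0.561 V.
V_CE = 0.561 V > 0.2 V confirms active-region operation.

I_C ≈ 1.5 mA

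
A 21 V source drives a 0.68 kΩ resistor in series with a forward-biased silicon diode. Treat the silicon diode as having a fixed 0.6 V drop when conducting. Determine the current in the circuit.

I ≈ 30 mA

KVL around the loop: 21 = V_D + I·R = 0.6 + I × 0.68 kΩ.
So I = (21 − 0.6) / 0.68 kΩ = 20.4 / 0.68 = 30 mA.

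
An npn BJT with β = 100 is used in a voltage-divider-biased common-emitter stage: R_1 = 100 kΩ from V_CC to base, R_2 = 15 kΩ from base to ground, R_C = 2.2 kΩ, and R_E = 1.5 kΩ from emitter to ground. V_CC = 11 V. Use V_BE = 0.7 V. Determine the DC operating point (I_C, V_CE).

Thevenize the base divider: V_Th = V_CC·R_2/(R_1+R_2) = 11×15/115 = 1.43 V, R_Th = R_1‖R_2 = 13 kΩ.
Base-emitter loop: V_Th = I_B·R_Th + V_BE + (β+1)I_B·R_E, so I_B = (1.43 − 0.7) / (13 + 101×1.5) = 0.00447 mA.
I_C = β·I_B = 100×0.00447 = 0.447 mA, and I_E = (β+1)I_B = 0.451 mA.
V_CE = V_CC − I_C·R_C − I_E·R_E = 11 − 0.447×2.2 − 0.451×1.5 = 9.34 V.
V_CE = 9.34 V > 0.2 V confirms active-region operation.

I_C ≈ 0.45 mA, V_CE ≈ 9.3 V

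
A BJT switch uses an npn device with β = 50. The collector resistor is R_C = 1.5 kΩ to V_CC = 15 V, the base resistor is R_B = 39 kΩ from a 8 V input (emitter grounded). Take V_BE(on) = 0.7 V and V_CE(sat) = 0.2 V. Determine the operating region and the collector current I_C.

active; I_C ≈ 9.4 mA

Assume active. Base-emitter loop: I_B = (V_BB − V_BE)/R_B = (8 − 0.7)/39 = 0.187 mA.
I_C = β·I_B = 50×0.187 = 9.36 mA.
V_CE = V_CC − I_C·R_C = 15 − 9.36×1.5 = 0.962 V > V_CE(sat), so the active-region assumption holds.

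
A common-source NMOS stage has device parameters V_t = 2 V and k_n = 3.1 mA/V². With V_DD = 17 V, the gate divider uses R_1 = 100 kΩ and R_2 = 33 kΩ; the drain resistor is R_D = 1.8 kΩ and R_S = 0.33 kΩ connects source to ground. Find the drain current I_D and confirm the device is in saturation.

V_G = V_DD·R_2/(R_1+R_2) = 17×33/133 = 4.22 V.
Assume saturation: I_D = (k_n/2)(V_GS − V_t)² with V_GS = V_G − I_D·R_S = 4.22 − 0.33·I_D.
Substituting gives 0.169·I_D² − 3.27·I_D + 7.63 = 0, with roots I_D = 2.71 or 16.7 mA.
The root I_D = 16.7 mA gives V_GS = -1.28 V ≤ V_t, so take I_D = 2.71 mA.
Then V_GS = 3.32 V and V_DS = V_DD − I_D(R_D+R_S) = 17 − 2.71×2.13 = 11.2 V.
Saturation requires V_DS ≥ V_GS − V_t = 1.32 V; 11.2 ≥ 1.32 ✓.

I_D ≈ 2.7 mA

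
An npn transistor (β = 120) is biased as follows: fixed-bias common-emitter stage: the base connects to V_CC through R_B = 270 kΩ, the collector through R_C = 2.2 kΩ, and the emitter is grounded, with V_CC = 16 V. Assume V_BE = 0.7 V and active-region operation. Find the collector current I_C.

Base loop: V_CC = I_B·R_B + V_BE, so I_B = (16 − 0.7)/270 kΩ = 0.0567 mA.
In the active region I_C = β·I_B = 120 × 0.0567 = 6.8 mA.
Collector loop: V_CE = V_CC − I_C·R_C = 16 − 6.8×2.2 = 1.04 V.
Since V_CE = 1.04 V > V_CE(sat) ≈ 0.2 V, the transistor is in the active region as assumed.

I_C ≈ 6.8 mA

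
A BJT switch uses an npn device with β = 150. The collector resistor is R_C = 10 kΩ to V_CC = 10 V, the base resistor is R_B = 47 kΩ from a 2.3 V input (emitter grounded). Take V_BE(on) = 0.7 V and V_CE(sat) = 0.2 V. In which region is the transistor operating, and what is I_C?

Assume active: I_B = (2.3 − 0.7)/47 = 0.034 mA, giving I_C = β·I_B = 5.11 mA.
But then V_CE = 10 − 5.11×10 = -41.1 V < V_CE(sat) = 0.2 V — impossible in the active region.
So the transistor is saturated. With V_CE = 0.2 V, I_C = (V_CC − 0.2)/R_C = 9.8/10 = 0.98 mA.
Check: β·I_B = 5.11 mA > I_C = 0.98 mA, confirming saturation.

saturation; I_C ≈ 0.98 mA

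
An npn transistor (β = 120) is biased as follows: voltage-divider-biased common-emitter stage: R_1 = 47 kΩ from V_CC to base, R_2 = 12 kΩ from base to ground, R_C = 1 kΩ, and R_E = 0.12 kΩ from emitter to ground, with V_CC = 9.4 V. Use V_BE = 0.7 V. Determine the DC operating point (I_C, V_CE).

Thevenize the base divider: V_Th = V_CC·R_2/(R_1+R_2) = 9.4×12/59 = 1.91 V, R_Th = R_1‖R_2 = 9.56 kΩ.
Base-emitter loop: V_Th = I_B·R_Th + V_BE + (β+1)I_B·R_E, so I_B = (1.91 − 0.7) / (9.56 + 121×0.12) = 0.0503 mA.
I_C = β·I_B = 120×0.0503 = 6.04 mA, and I_E = (β+1)I_B = 6.09 mA.
V_CE = V_CC − I_C·R_C − I_E·R_E = 9.4 − 6.04×1 − 6.09×0.12 = 2.63 V.
V_CE = 2.63 V > 0.2 V confirms active-region operation.

I_C ≈ 6 mA, V_CE ≈ 2.6 V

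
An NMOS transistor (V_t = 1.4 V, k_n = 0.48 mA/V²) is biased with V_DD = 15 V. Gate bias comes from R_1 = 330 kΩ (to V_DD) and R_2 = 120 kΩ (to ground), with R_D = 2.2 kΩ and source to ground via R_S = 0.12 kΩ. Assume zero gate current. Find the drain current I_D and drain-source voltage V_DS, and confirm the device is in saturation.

I_D ≈ 1.4 mA, V_DS ≈ 12 V

V_G = V_DD·R_2/(R_1+R_2) = 15×120/450 = 4 V.
Assume saturation: I_D = (k_n/2)(V_GS − V_t)² with V_GS = V_G − I_D·R_S = 4 − 0.12·I_D.
Substituting gives 0.00346·I_D² − 1.15·I_D + 1.62 = 0, with roots I_D = 1.42 or 331 mA.
The root I_D = 331 mA gives V_GS = -35.8 V ≤ V_t, so take I_D = 1.42 mA.
Then V_GS = 3.83 V and V_DS = V_DD − I_D(R_D+R_S) = 15 − 1.42×2.32 = 11.7 V.
Saturation requires V_DS ≥ V_GS − V_t = 2.43 V; 11.7 ≥ 2.43 ✓.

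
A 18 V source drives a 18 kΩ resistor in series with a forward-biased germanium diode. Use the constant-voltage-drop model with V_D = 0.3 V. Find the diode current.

I ≈ 0.98 mA

KVL around the loop: 18 = V_D + I·R = 0.3 + I × 18 kΩ.
So I = (18 − 0.3) / 18 kΩ = 17.7 / 18 = 0.983 mA.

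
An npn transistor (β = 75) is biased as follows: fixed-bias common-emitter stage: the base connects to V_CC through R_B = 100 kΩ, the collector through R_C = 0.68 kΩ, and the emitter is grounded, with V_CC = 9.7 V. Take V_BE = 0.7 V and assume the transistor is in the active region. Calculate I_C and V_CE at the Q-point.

I_C ≈ 6.8 mA, V_CE ≈ 5.1 V

Base loop: V_CC = I_B·R_B + V_BE, so I_B = (9.7 − 0.7)/100 kΩ = 0.09 mA.
In the active region I_C = β·I_B = 75 × 0.09 = 6.75 mA.
Collector loop: V_CE = V_CC − I_C·R_C = 9.7 − 6.75×0.68 = 5.11 V.
Since V_CE = 5.11 V > V_CE(sat) ≈ 0.2 V, the transistor is in the active region as assumed.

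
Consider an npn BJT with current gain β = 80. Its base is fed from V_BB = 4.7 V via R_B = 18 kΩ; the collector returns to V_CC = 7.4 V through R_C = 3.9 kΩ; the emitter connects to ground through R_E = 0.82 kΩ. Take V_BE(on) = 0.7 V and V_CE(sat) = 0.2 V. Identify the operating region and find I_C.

Assume active: I_B = (4.7 − 0.7)/(18 + 81×0.82) = 0.0474 mA, I_C = β·I_B = 3.79 mA.
Then V_CE = 7.4 − 3.79×3.9 − 3.84×0.82 = -10.5 V < 0.2 V — the active assumption fails.
Re-solve with V_CE = 0.2 V. KCL at the emitter: V_E/R_E = (V_BB−0.7−V_E)/R_B + (V_CC−0.2−V_E)/R_C, giving V_E = 1.35 V.
I_C = (V_CC − 0.2 − V_E)/R_C = (7.2 − 1.35)/3.9 = 1.5 mA.
Check: I_B = (4 − 1.35)/18 = 0.147 mA, and β·I_B = 11.8 mA > I_C, confirming saturation.

saturation; I_C ≈ 1.5 mA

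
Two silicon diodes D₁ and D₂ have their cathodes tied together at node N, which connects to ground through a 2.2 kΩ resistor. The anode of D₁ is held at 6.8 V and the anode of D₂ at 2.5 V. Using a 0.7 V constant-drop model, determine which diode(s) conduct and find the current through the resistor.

Only D₁ conducts; I_R ≈ 2.8 mA

Assume both conduct. Then node N would need to be at both 6.8−0.7 = 6.1 V and 2.5−0.7 = 1.8 V, which is impossible.
Assume only D₁ conducts: V_N = 6.8 − 0.7 = 6.1 V, so I_R = 6.1/2.2 = 2.77 mA.
Check D₂: its anode-to-cathode voltage is 2.5 − 6.1 = -3.6 V < 0.7 V, so it is off. The assumption is consistent.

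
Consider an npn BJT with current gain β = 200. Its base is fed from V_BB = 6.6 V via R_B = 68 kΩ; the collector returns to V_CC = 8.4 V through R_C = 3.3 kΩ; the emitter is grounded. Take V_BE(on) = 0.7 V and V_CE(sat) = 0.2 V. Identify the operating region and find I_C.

Assume active: I_B = (6.6 − 0.7)/68 = 0.0868 mA, giving I_C = β·I_B = 17.4 mA.
But then V_CE = 8.4 − 17.4×3.3 = -48.9 V < V_CE(sat) = 0.2 V — impossible in the active region.
So the transistor is saturated. With V_CE = 0.2 V, I_C = (V_CC − 0.2)/R_C = 8.2/3.3 = 2.48 mA.
Check: β·I_B = 17.4 mA > I_C = 2.48 mA, confirming saturation.

saturation; I_C ≈ 2.5 mA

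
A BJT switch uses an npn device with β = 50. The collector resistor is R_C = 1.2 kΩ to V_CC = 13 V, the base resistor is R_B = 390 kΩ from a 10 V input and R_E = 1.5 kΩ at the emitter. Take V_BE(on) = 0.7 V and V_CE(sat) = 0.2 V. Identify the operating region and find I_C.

active; I_C ≈ 1 mA

Assume active. Base-emitter loop: I_B = (V_BB − V_BE)/(R_B + (β+1)R_E) = (10 − 0.7)/(390 + 51×1.5) = 0.0199 mA.
I_C = β·I_B = 50×0.0199 = 0.997 mA.
V_CE = V_CC − I_C·R_C − I_E·R_E = 13 − 0.997×1.2 − 1.02×1.5 = 10.3 V > V_CE(sat), so the active-region assumption holds.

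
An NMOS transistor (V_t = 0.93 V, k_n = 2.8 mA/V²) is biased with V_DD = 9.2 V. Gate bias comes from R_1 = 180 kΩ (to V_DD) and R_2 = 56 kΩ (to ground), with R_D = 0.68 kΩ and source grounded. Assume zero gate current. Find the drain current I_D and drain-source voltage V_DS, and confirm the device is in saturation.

V_G = V_DD·R_2/(R_1+R_2) = 9.2×56/236 = 2.18 V. With the source grounded, V_GS = V_G = 2.18 V.
Assume saturation: I_D = (k_n/2)(V_GS − V_t)² = (2.8/2)×(2.18 − 0.93)² = 1.4×1.25² = 2.2 mA.
V_DS = V_DD − I_D·R_D = 9.2 − 2.2×0.68 = 7.71 V.
Saturation requires V_DS ≥ V_GS − V_t = 1.25 V; 7.71 ≥ 1.25 ✓.

I_D ≈ 2.2 mA, V_DS ≈ 7.7 V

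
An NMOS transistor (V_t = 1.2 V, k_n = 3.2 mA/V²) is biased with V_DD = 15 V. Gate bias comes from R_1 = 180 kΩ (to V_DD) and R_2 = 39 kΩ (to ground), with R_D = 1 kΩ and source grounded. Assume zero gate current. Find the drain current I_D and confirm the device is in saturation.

I_D ≈ 3.5 mA

V_G = V_DD·R_2/(R_1+R_2) = 15×39/219 = 2.67 V. With the source grounded, V_GS = V_G = 2.67 V.
Assume saturation: I_D = (k_n/2)(V_GS − V_t)² = (3.2/2)×(2.67 − 1.2)² = 1.6×1.47² = 3.46 mA.
V_DS = V_DD − I_D·R_D = 15 − 3.46×1 = 11.5 V.
Saturation requires V_DS ≥ V_GS − V_t = 1.47 V; 11.5 ≥ 1.47 ✓.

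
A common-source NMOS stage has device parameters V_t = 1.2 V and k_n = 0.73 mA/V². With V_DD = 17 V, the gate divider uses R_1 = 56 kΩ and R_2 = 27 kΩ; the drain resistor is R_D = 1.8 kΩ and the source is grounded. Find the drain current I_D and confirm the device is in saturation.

V_G = V_DD·R_2/(R_1+R_2) = 17×27/83 = 5.53 V. With the source grounded, V_GS = V_G = 5.53 V.
Assume saturation: I_D = (k_n/2)(V_GS − V_t)² = (0.73/2)×(5.53 − 1.2)² = 0.365×4.33² = 6.84 mA.
V_DS = V_DD − I_D·R_D = 17 − 6.84×1.8 = 4.68 V.
Saturation requires V_DS ≥ V_GS − V_t = 4.33 V; 4.68 ≥ 4.33 ✓.

I_D ≈ 6.8 mA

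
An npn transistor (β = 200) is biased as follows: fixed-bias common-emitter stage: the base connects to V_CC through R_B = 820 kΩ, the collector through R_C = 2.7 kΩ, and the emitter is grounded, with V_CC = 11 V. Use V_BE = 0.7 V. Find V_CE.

Base loop: V_CC = I_B·R_B + V_BE, so I_B = (11 − 0.7)/820 kΩ = 0.0126 mA.
In the active region I_C = β·I_B = 200 × 0.0126 = 2.51 mA.
Collector loop: V_CE = V_CC − I_C·R_C = 11 − 2.51×2.7 = 4.22 V.
Since V_CE = 4.22 V > V_CE(sat) ≈ 0.2 V, the transistor is in the active region as assumed.

V_CE ≈ 4.2 V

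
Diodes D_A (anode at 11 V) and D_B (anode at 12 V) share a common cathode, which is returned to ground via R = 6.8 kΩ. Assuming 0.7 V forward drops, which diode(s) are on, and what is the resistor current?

Assume both conduct. Then node N would need to be at both 11−0.7 = 10.3 V and 12−0.7 = 11.3 V, which is impossible.
Assume only D_B conducts: V_N = 12 − 0.7 = 11.3 V, so I_R = 11.3/6.8 = 1.66 mA.
Check D_A: its anode-to-cathode voltage is 11 − 11.3 = -0.3 V < 0.7 V, so it is off. The assumption is consistent.

Only D_B conducts; I_R ≈ 1.7 mA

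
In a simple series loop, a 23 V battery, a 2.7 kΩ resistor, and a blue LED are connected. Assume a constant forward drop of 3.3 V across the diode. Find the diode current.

I ≈ 7.3 mA

KVL around the loop: 23 = V_D + I·R = 3.3 + I × 2.7 kΩ.
So I = (23 − 3.3) / 2.7 kΩ = 19.7 / 2.7 = 7.3 mA.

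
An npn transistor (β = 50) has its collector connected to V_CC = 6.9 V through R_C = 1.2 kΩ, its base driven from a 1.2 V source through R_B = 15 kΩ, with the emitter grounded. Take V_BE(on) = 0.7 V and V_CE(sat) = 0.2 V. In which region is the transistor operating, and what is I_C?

Assume active. Base-emitter loop: I_B = (V_BB − V_BE)/R_B = (1.2 − 0.7)/15 = 0.0333 mA.
I_C = β·I_B = 50×0.0333 = 1.67 mA.
V_CE = V_CC − I_C·R_C = 6.9 − 1.67×1.2 = 4.9 V > V_CE(sat), so the active-region assumption holds.

active; I_C ≈ 1.7 mA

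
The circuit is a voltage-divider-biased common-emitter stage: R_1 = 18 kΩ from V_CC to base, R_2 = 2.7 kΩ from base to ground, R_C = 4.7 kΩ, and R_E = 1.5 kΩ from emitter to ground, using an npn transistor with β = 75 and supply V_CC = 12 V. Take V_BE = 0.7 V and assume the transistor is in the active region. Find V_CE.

V_CE ≈ 8.5 V

Thevenize the base divider: V_Th = V_CC·R_2/(R_1+R_2) = 12×2.7/20.7 = 1.57 V, R_Th = R_1‖R_2 = 2.35 kΩ.
Base-emitter loop: V_Th = I_B·R_Th + V_BE + (β+1)I_B·R_E, so I_B = (1.57 − 0.7) / (2.35 + 76×1.5) = 0.00744 mA.
I_C = β·I_B = 75×0.00744 = 0.558 mA, and I_E = (β+1)I_B = 0.565 mA.
V_CE = V_CC − I_C·R_C − I_E·R_E = 12 − 0.558×4.7 − 0.565×1.5 = 8.53 V.
V_CE = 8.53 V > 0.2 V confirms active-region operation.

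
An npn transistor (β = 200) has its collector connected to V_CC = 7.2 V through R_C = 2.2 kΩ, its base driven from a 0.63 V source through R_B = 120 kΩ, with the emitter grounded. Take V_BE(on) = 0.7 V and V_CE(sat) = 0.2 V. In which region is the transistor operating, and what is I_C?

cutoff; I_C ≈ 0

V_BB = 0.63 V ≤ V_BE(on) = 0.7 V, so the base-emitter junction is not forward biased.
The transistor is in cutoff: I_B = I_C = 0.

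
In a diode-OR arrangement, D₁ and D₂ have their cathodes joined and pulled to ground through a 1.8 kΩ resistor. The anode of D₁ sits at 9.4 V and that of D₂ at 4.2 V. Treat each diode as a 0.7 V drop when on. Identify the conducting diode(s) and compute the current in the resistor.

Only D₁ conducts; I_R ≈ 4.8 mA

Assume both conduct. Then node N would need to be at both 9.4−0.7 = 8.7 V and 4.2−0.7 = 3.5 V, which is impossible.
Assume only D₁ conducts: V_N = 9.4 − 0.7 = 8.7 V, so I_R = 8.7/1.8 = 4.83 mA.
Check D₂: its anode-to-cathode voltage is 4.2 − 8.7 = -4.5 V < 0.7 V, so it is off. The assumption is consistent.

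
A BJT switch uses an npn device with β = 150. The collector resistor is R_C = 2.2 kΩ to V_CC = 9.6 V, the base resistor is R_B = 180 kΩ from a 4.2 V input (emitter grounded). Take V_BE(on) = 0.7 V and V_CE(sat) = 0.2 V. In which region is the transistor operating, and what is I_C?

active; I_C ≈ 2.9 mA

Assume active. Base-emitter loop: I_B = (V_BB − V_BE)/R_B = (4.2 − 0.7)/180 = 0.0194 mA.
I_C = β·I_B = 150×0.0194 = 2.92 mA.
V_CE = V_CC − I_C·R_C = 9.6 − 2.92×2.2 = 3.18 V > V_CE(sat), so the active-region assumption holds.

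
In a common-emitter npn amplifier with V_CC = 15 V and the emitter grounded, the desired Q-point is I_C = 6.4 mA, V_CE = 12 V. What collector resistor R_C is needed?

Collector loop: V_CC = I_C·R_C + V_CE.
R_C = (V_CC − V_CE)/I_C = (15 − 12)/6.4 = 0.469 kΩ.

R_C ≈ 0.47 kΩ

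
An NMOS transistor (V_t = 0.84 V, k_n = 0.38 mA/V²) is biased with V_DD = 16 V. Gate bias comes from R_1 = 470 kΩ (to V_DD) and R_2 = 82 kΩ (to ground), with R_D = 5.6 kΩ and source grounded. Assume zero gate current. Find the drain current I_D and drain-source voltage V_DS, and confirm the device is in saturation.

I_D ≈ 0.45 mA, V_DS ≈ 13 V

V_G = V_DD·R_2/(R_1+R_2) = 16×82/552 = 2.38 V. With the source grounded, V_GS = V_G = 2.38 V.
Assume saturation: I_D = (k_n/2)(V_GS − V_t)² = (0.38/2)×(2.38 − 0.84)² = 0.19×1.54² = 0.449 mA.
V_DS = V_DD − I_D·R_D = 16 − 0.449×5.6 = 13.5 V.
Saturation requires V_DS ≥ V_GS − V_t = 1.54 V; 13.5 ≥ 1.54 ✓.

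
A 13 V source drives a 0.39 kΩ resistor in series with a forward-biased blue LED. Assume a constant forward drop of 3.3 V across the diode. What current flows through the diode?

KVL around the loop: 13 = V_D + I·R = 3.3 + I × 0.39 kΩ.
So I = (13 − 3.3) / 0.39 kΩ = 9.7 / 0.39 = 24.9 mA.

I ≈ 25 mA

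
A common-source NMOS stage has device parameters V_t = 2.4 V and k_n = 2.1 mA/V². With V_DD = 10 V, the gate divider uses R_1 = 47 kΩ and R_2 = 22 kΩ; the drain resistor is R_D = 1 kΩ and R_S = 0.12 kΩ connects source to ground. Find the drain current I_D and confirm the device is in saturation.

V_G = V_DD·R_2/(R_1+R_2) = 10×22/69 = 3.19 V.
Assume saturation: I_D = (k_n/2)(V_GS − V_t)² with V_GS = V_G − I_D·R_S = 3.19 − 0.12·I_D.
Substituting gives 0.0151·I_D² − 1.2·I_D + 0.653 = 0, with roots I_D = 0.548 or 78.7 mA.
The root I_D = 78.7 mA gives V_GS = -6.26 V ≤ V_t, so take I_D = 0.548 mA.
Then V_GS = 3.12 V and V_DS = V_DD − I_D(R_D+R_S) = 10 − 0.548×1.12 = 9.39 V.
Saturation requires V_DS ≥ V_GS − V_t = 0.723 V; 9.39 ≥ 0.723 ✓.

I_D ≈ 0.55 mA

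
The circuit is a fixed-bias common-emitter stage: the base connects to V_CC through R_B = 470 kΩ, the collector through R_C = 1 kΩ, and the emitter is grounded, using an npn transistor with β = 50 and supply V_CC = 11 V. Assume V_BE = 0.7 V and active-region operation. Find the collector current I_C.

Base loop: V_CC = I_B·R_B + V_BE, so I_B = (11 − 0.7)/470 kΩ = 0.0219 mA.
In the active region I_C = β·I_B = 50 × 0.0219 = 1.1 mA.
Collector loop: V_CE = V_CC − I_C·R_C = 11 − 1.1×1 = 9.9 V.
Since V_CE = 9.9 V > V_CE(sat) ≈ 0.2 V, the transistor is in the active region as assumed.

I_C ≈ 1.1 mA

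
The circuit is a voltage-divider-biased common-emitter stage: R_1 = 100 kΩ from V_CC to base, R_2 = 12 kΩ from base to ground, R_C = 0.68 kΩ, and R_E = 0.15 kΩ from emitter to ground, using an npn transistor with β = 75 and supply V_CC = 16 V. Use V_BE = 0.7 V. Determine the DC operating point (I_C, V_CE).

I_C ≈ 3.4 mA, V_CE ≈ 13 V

Thevenize the base divider: V_Th = V_CC·R_2/(R_1+R_2) = 16×12/112 = 1.71 V, R_Th = R_1‖R_2 = 10.7 kΩ.
Base-emitter loop: V_Th = I_B·R_Th + V_BE + (β+1)I_B·R_E, so I_B = (1.71 − 0.7) / (10.7 + 76×0.15) = 0.0459 mA.
I_C = β·I_B = 75×0.0459 = 3.44 mA, and I_E = (β+1)I_B = 3.49 mA.
V_CE = V_CC − I_C·R_C − I_E·R_E = 16 − 3.44×0.68 − 3.49×0.15 = 13.1 V.
V_CE = 13.1 V > 0.2 V confirms active-region operation.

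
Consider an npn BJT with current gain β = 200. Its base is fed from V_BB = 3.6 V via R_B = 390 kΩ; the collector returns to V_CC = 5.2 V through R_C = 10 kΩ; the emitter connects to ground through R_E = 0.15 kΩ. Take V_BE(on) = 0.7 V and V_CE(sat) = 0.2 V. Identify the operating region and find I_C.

Assume active: I_B = (3.6 − 0.7)/(390 + 201×0.15) = 0.0069 mA, I_C = β·I_B = 1.38 mA.
Then V_CE = 5.2 − 1.38×10 − 1.39×0.15 = -8.81 V < 0.2 V — the active assumption fails.
Re-solve with V_CE = 0.2 V. KCL at the emitter: V_E/R_E = (V_BB−0.7−V_E)/R_B + (V_CC−0.2−V_E)/R_C, giving V_E = 0.075 V.
I_C = (V_CC − 0.2 − V_E)/R_C = (5 − 0.075)/10 = 0.493 mA.
Check: I_B = (2.9 − 0.075)/390 = 0.00724 mA, and β·I_B = 1.45 mA > I_C, confirming saturation.

saturation; I_C ≈ 0.49 mA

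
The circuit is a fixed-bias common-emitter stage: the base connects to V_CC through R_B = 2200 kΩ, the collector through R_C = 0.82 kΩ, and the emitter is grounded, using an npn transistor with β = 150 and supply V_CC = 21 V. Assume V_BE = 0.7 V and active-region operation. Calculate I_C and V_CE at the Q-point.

I_C ≈ 1.4 mA, V_CE ≈ 20 V

Base loop: V_CC = I_B·R_B + V_BE, so I_B = (21 − 0.7)/2200 kΩ = 0.00923 mA.
In the active region I_C = β·I_B = 150 × 0.00923 = 1.38 mA.
Collector loop: V_CE = V_CC − I_C·R_C = 21 − 1.38×0.82 = 19.9 V.
Since V_CE = 19.9 V > V_CE(sat) ≈ 0.2 V, the transistor is in the active region as assumed.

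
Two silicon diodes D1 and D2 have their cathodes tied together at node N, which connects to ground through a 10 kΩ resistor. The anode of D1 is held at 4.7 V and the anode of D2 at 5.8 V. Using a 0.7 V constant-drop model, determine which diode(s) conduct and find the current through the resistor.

Only D2 conducts; I_R ≈ 0.51 mA

Assume both conduct. Then node N would need to be at both 4.7−0.7 = 4 V and 5.8−0.7 = 5.1 V, which is impossible.
Assume only D2 conducts: V_N = 5.8 − 0.7 = 5.1 V, so I_R = 5.1/10 = 0.51 mA.
Check D1: its anode-to-cathode voltage is 4.7 − 5.1 = -0.4 V < 0.7 V, so it is off. The assumption is consistent.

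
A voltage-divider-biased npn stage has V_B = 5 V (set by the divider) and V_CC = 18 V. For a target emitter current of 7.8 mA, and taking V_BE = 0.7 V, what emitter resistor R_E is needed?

R_E ≈ 0.55 kΩ

V_E = V_B − V_BE = 5 − 0.7 = 4.3 V.
R_E = V_E / I_E = 4.3 / 7.8 = 0.551 kΩ.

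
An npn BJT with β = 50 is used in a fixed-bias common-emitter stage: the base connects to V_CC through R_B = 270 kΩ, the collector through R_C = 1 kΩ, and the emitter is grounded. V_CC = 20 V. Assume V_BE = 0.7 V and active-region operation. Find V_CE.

V_CE ≈ 16 V

Base loop: V_CC = I_B·R_B + V_BE, so I_B = (20 − 0.7)/270 kΩ = 0.0715 mA.
In the active region I_C = β·I_B = 50 × 0.0715 = 3.57 mA.
Collector loop: V_CE = V_CC − I_C·R_C = 20 − 3.57×1 = 16.4 V.
Since V_CE = 16.4 V > V_CE(sat) ≈ 0.2 V, the transistor is in the active region as assumed.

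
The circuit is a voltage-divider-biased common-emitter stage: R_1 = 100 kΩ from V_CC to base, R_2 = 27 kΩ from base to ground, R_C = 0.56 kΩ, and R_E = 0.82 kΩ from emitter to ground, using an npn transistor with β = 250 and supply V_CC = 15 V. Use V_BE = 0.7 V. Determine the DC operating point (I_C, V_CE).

I_C ≈ 2.7 mA, V_CE ≈ 11 V

Thevenize the base divider: V_Th = V_CC·R_2/(R_1+R_2) = 15×27/127 = 3.19 V, R_Th = R_1‖R_2 = 21.3 kΩ.
Base-emitter loop: V_Th = I_B·R_Th + V_BE + (β+1)I_B·R_E, so I_B = (3.19 − 0.7) / (21.3 + 251×0.82) = 0.011 mA.
I_C = β·I_B = 250×0.011 = 2.74 mA, and I_E = (β+1)I_B = 2.75 mA.
V_CE = V_CC − I_C·R_C − I_E·R_E = 15 − 2.74×0.56 − 2.75×0.82 = 11.2 V.
V_CE = 11.2 V > 0.2 V confirms active-region operation.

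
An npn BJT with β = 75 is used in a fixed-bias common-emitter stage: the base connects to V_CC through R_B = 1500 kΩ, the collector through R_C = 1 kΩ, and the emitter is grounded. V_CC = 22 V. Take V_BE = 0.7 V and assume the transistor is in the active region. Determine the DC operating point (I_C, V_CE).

I_C ≈ 1.1 mA, V_CE ≈ 21 V

Base loop: V_CC = I_B·R_B + V_BE, so I_B = (22 − 0.7)/1500 kΩ = 0.0142 mA.
In the active region I_C = β·I_B = 75 × 0.0142 = 1.07 mA.
Collector loop: V_CE = V_CC − I_C·R_C = 22 − 1.07×1 = 20.9 V.
Since V_CE = 20.9 V > V_CE(sat) ≈ 0.2 V, the transistor is in the active region as assumed.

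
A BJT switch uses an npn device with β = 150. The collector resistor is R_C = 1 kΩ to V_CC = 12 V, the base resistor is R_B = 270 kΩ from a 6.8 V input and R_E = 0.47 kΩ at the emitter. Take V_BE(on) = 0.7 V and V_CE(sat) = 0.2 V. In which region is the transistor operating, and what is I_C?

active; I_C ≈ 2.7 mA

Assume active. Base-emitter loop: I_B = (V_BB − V_BE)/(R_B + (β+1)R_E) = (6.8 − 0.7)/(270 + 151×0.47) = 0.0179 mA.
I_C = β·I_B = 150×0.0179 = 2.68 mA.
V_CE = V_CC − I_C·R_C − I_E·R_E = 12 − 2.68×1 − 2.7×0.47 = 8.05 V > V_CE(sat), so the active-region assumption holds.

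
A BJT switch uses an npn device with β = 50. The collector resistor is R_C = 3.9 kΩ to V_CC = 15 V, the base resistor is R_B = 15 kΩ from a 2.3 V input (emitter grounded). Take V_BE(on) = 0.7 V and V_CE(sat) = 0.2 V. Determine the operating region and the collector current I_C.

saturation; I_C ≈ 3.8 mA

Assume active: I_B = (2.3 − 0.7)/15 = 0.107 mA, giving I_C = β·I_B = 5.33 mA.
But then V_CE = 15 − 5.33×3.9 = -5.8 V < V_CE(sat) = 0.2 V — impossible in the active region.
So the transistor is saturated. With V_CE = 0.2 V, I_C = (V_CC − 0.2)/R_C = 14.8/3.9 = 3.79 mA.
Check: β·I_B = 5.33 mA > I_C = 3.79 mA, confirming saturation.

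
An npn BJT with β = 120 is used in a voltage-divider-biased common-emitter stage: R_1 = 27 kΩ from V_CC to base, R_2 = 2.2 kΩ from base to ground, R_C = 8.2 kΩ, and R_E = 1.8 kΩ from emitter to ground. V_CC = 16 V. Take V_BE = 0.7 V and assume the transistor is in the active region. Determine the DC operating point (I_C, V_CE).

I_C ≈ 0.28 mA, V_CE ≈ 13 V

Thevenize the base divider: V_Th = V_CC·R_2/(R_1+R_2) = 16×2.2/29.2 = 1.21 V, R_Th = R_1‖R_2 = 2.03 kΩ.
Base-emitter loop: V_Th = I_B·R_Th + V_BE + (β+1)I_B·R_E, so I_B = (1.21 − 0.7) / (2.03 + 121×1.8) = 0.0023 mA.
I_C = β·I_B = 120×0.0023 = 0.276 mA, and I_E = (β+1)I_B = 0.278 mA.
V_CE = V_CC − I_C·R_C − I_E·R_E = 16 − 0.276×8.2 − 0.278×1.8 = 13.2 V.
V_CE = 13.2 V > 0.2 V confirms active-region operation.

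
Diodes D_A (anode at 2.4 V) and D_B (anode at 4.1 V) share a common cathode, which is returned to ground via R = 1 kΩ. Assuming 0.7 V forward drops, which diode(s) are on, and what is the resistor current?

Only D_B conducts; I_R ≈ 3.4 mA

Assume both conduct. Then node N would need to be at both 2.4−0.7 = 1.7 V and 4.1−0.7 = 3.4 V, which is impossible.
Assume only D_B conducts: V_N = 4.1 − 0.7 = 3.4 V, so I_R = 3.4/1 = 3.4 mA.
Check D_A: its anode-to-cathode voltage is 2.4 − 3.4 = -1 V < 0.7 V, so it is off. The assumption is consistent.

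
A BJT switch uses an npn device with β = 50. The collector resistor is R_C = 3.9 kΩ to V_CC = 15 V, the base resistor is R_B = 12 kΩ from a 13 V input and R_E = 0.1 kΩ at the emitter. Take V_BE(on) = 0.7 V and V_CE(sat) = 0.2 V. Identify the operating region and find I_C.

Assume active: I_B = (13 − 0.7)/(12 + 51×0.1) = 0.719 mA, I_C = β·I_B = 36 mA.
Then V_CE = 15 − 36×3.9 − 36.7×0.1 = -129 V < 0.2 V — the active assumption fails.
Re-solve with V_CE = 0.2 V. KCL at the emitter: V_E/R_E = (V_BB−0.7−V_E)/R_B + (V_CC−0.2−V_E)/R_C, giving V_E = 0.466 V.
I_C = (V_CC − 0.2 − V_E)/R_C = (14.8 − 0.466)/3.9 = 3.68 mA.
Check: I_B = (12.3 − 0.466)/12 = 0.986 mA, and β·I_B = 49.3 mA > I_C, confirming saturation.

saturation; I_C ≈ 3.7 mA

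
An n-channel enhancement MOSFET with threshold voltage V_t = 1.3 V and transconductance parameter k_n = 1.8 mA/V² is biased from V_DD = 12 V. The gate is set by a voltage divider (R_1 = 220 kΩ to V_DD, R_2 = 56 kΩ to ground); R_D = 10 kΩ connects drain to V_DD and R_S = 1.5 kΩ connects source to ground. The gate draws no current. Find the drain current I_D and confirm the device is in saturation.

I_D ≈ 0.34 mA

V_G = V_DD·R_2/(R_1+R_2) = 12×56/276 = 2.43 V.
Assume saturation: I_D = (k_n/2)(V_GS − V_t)² with V_GS = V_G − I_D·R_S = 2.43 − 1.5·I_D.
Substituting gives 2.03·I_D² − 4.06·I_D + 1.16 = 0, with roots I_D = 0.344 or 1.66 mA.
The root I_D = 1.66 mA gives V_GS = -0.0592 V ≤ V_t, so take I_D = 0.344 mA.
Then V_GS = 1.92 V and V_DS = V_DD − I_D(R_D+R_S) = 12 − 0.344×11.5 = 8.04 V.
Saturation requires V_DS ≥ V_GS − V_t = 0.618 V; 8.04 ≥ 0.618 ✓.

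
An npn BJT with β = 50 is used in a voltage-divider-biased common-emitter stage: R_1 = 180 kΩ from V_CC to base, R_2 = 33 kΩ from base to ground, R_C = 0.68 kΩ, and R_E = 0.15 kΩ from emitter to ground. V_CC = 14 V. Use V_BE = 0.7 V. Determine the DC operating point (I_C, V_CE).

Thevenize the base divider: V_Th = V_CC·R_2/(R_1+R_2) = 14×33/213 = 2.17 V, R_Th = R_1‖R_2 = 27.9 kΩ.
Base-emitter loop: V_Th = I_B·R_Th + V_BE + (β+1)I_B·R_E, so I_B = (2.17 − 0.7) / (27.9 + 51×0.15) = 0.0413 mA.
I_C = β·I_B = 50×0.0413 = 2.07 mA, and I_E = (β+1)I_B = 2.11 mA.
V_CE = V_CC − I_C·R_C − I_E·R_E = 14 − 2.07×0.68 − 2.11×0.15 = 12.3 V.
V_CE = 12.3 V > 0.2 V confirms active-region operation.

I_C ≈ 2.1 mA, V_CE ≈ 12 V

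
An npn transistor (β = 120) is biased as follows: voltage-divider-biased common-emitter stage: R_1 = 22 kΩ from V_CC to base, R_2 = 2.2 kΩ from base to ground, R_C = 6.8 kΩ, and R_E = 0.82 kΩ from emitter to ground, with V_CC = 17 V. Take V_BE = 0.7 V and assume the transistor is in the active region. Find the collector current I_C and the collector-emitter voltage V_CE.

I_C ≈ 1 mA, V_CE ≈ 9.4 V

Thevenize the base divider: V_Th = V_CC·R_2/(R_1+R_2) = 17×2.2/24.2 = 1.55 V, R_Th = R_1‖R_2 = 2 kΩ.
Base-emitter loop: V_Th = I_B·R_Th + V_BE + (β+1)I_B·R_E, so I_B = (1.55 − 0.7) / (2 + 121×0.82) = 0.00835 mA.
I_C = β·I_B = 120×0.00835 = 1 mA, and I_E = (β+1)I_B = 1.01 mA.
V_CE = V_CC − I_C·R_C − I_E·R_E = 17 − 1×6.8 − 1.01×0.82 = 9.36 V.
V_CE = 9.36 V > 0.2 V confirms active-region operation.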